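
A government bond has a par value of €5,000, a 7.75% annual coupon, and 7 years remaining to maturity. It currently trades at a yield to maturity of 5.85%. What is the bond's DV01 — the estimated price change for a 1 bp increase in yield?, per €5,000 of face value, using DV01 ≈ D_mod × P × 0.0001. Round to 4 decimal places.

€2.9962

Periodic yield y = 0.0585.
  t   CF        PV=CF/(1+0.0585)^t    t·PV
  1       387.50       366.0841       366.0841
  2       387.50       345.8518       691.7035
  3       387.50       326.7376       980.2128
  4       387.50       308.6798     1,234.7193
  5       387.50       291.6201     1,458.1003
  6       387.50       275.5031     1,653.0188
  7     5,387.50     3,618.6889    25,330.8222
  Σ                  5,533.1653    31,714.6610
P = 5,533.1653; D_Mac = 5.73174 yrs; D_mod = 5.41496 yrs.
DV01 ≈ 5.41496 × 5,533.1653 × 0.0001 = 2.996189.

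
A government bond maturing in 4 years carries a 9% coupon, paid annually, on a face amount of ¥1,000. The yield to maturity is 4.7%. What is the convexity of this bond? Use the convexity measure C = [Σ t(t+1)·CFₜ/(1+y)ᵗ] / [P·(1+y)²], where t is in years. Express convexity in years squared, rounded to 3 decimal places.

With y = 0.047:
  t   CF        PV=CF/(1+0.047)^t    t·PV        t(t+1)·PV
  1        90.00        85.9599        85.9599         171.9198
  2        90.00        82.1011       164.2023         492.6068
  3        90.00        78.4156       235.2468         940.9872
  4     1,090.00       907.0678     3,628.2714      18,141.3569
  Σ                  1,153.5445     4,113.6803      19,746.8706
P = 1,153.5445.
Convexity = Σ t(t+1)·PV / [P·(1+y)²] = 19,746.8706 / (1,153.5445 × 1.096209) = 15.61603.

15.616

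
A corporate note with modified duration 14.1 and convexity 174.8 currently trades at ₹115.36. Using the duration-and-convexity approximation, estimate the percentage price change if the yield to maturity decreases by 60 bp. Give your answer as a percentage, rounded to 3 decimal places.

+8.775%

Duration effect: -D_mod·Δy = -14.1 × (-0.006) = +0.084600
Convexity effect: ½·C·(Δy)² = 0.5 × 174.8 × (-0.006)² = +0.0031464
ΔP/P ≈ +0.084600 + 0.0031464 = +0.0877464
= +8.77464%.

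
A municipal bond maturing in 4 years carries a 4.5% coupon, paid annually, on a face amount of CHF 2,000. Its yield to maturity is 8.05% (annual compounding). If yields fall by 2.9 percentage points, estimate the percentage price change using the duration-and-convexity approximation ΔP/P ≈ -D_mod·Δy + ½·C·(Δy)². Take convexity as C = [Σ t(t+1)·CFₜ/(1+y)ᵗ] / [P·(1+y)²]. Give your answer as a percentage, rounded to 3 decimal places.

With y = 0.0805:
  t   CF        PV=CF/(1+0.0805)^t    t·PV        t(t+1)·PV
  1        90.00        83.2948        83.2948         166.5895
  2        90.00        77.0891       154.1782         462.5346
  3        90.00        71.3458       214.0373         856.1492
  4     2,090.00     1,533.3708     6,133.4834      30,667.4169
  Σ                  1,765.1005     6,584.9936      32,152.6902
P = 1,765.1005; D_Mac = 3.73066 yrs; D_mod = 3.45272 yrs; C = 15.60265.
Duration effect: -3.45272 × (-0.029) = +0.100129
Convexity effect: 0.5 × 15.60265 × (-0.029)² = +0.0065609
ΔP/P ≈ +0.100129 + 0.0065609 = +0.106690 = +10.6690%.

+10.669%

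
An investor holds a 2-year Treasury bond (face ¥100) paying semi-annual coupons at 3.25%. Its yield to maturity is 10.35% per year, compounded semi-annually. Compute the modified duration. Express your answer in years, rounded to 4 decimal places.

1.8528 years

Periodic yield y = 0.05175. First find Macaulay duration:
  t   CF        PV=CF/(1+0.05175)^t    t·PV
  1        1.625         1.5450         1.5450
  2        1.625         1.4690         2.9380
  3        1.625         1.3967         4.1902
  4      101.625        83.0521       332.2083
  Σ                     87.4629       340.8816
P = 87.4629; Macaulay duration = 340.8816 / 87.4629 = 3.89744 half-year periods = 1.94872 years.
Modified duration = D_Mac / (1 + y) = 1.94872 / 1.05175 = 1.85284 years.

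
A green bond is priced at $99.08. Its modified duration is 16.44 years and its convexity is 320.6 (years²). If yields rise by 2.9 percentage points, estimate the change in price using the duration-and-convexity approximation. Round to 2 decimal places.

-$33.88

Duration effect: -D_mod·Δy = -16.44 × (+0.029) = -0.476760
Convexity effect: ½·C·(Δy)² = 0.5 × 320.6 × (0.029)² = +0.1348123
ΔP/P ≈ -0.476760 + 0.1348123 = -0.3419477
ΔP ≈ 99.08 × (-0.3419477) = -33.880178116.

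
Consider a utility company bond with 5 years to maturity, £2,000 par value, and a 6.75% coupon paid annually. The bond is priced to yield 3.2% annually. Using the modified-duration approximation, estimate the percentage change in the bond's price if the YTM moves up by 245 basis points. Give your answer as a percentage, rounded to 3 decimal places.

Periodic yield y = 0.032. Modified duration first:
  t   CF        PV=CF/(1+0.032)^t    t·PV
  1       135.00       130.8140       130.8140
  2       135.00       126.7577       253.5154
  3       135.00       122.8272       368.4817
  4       135.00       119.0186       476.0746
  5     2,135.00     1,823.8932     9,119.4658
  Σ                  2,323.3107    10,348.3514
P = 2,323.3107; D_Mac = 4.45414 yrs; D_mod = 4.45414/(1+0.032) = 4.31603 yrs.
ΔP/P ≈ -D_mod · Δy = -4.31603 × (+0.0245) = -0.105743 = -10.5743%.

-10.574%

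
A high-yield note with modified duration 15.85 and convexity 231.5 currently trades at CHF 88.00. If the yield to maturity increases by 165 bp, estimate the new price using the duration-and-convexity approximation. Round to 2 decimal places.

Duration effect: -D_mod·Δy = -15.85 × (+0.0165) = -0.261525
Convexity effect: ½·C·(Δy)² = 0.5 × 231.5 × (0.0165)² = +0.0315129375
ΔP/P ≈ -0.261525 + 0.0315129375 = -0.2300120625
New price ≈ 88.00 × (1 - 0.2300120625) = 67.7589385.

CHF 67.76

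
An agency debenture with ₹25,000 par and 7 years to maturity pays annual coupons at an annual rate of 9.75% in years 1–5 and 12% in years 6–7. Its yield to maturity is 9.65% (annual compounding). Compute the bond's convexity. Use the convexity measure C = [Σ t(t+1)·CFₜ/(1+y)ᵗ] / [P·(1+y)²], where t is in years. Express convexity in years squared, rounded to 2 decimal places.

32.76

With y = 0.0965:
  t   CF        PV=CF/(1+0.0965)^t    t·PV        t(t+1)·PV
  1     2,437.50     2,222.9822     2,222.9822       4,445.9644
  2     2,437.50     2,027.3436     4,054.6871      12,164.0614
  3     2,437.50     1,848.9225     5,546.7676      22,187.0705
  4     2,437.50     1,686.2039     6,744.8155      33,724.0773
  5     2,437.50     1,537.8056     7,689.0281      46,134.1687
  6     3,000.00     1,726.1139    10,356.6831      72,496.7819
  7    28,000.00    14,692.5636   102,847.9452     822,783.5614
  Σ                 25,741.9353   139,462.9088   1,013,935.6856
P = 25,741.9353.
Convexity = Σ t(t+1)·PV / [P·(1+y)²] = 1,013,935.6856 / (25,741.9353 × 1.202312) = 32.76061.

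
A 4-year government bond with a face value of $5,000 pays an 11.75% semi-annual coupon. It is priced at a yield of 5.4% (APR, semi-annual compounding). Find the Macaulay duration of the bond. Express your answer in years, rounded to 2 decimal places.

Periodic yield y = 0.027. Discount each cash flow and weight by its period:
  t   CF        PV=CF/(1+0.027)^t    t·PV
  1       293.75       286.0273       286.0273
  2       293.75       278.5076       557.0151
  3       293.75       271.1855       813.5566
  4       293.75       264.0560     1,056.2241
  5       293.75       257.1140     1,285.5698
  6       293.75       250.3544     1,502.1263
  7       293.75       243.7725     1,706.4077
  8     5,293.75     4,277.5971    34,220.7770
  Σ                  6,128.6144    41,427.7040
Price P = Σ PV = 6,128.6144.
Macaulay duration = Σ(t·PV) / P = 41,427.7040 / 6,128.6144 = 6.75972 half-year periods.
In years: 6.75972 / 2 = 3.37986 years.

3.38 years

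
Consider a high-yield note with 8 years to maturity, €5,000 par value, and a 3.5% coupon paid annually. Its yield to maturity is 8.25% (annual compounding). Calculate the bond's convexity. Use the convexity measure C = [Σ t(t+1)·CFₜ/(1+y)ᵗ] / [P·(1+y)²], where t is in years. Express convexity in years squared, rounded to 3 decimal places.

50.708

With y = 0.0825:
  t   CF        PV=CF/(1+0.0825)^t    t·PV        t(t+1)·PV
  1       175.00       161.6628       161.6628         323.3256
  2       175.00       149.3421       298.6842         896.0526
  3       175.00       137.9604       413.8811       1,655.5244
  4       175.00       127.4461       509.7843       2,548.9213
  5       175.00       117.7331       588.6654       3,531.9925
  6       175.00       108.7604       652.5621       4,567.9349
  7       175.00       100.4715       703.3002       5,626.4018
  8     5,175.00     2,744.6509    21,957.2072     197,614.8652
  Σ                  3,648.0271    25,285.7474     216,765.0183
P = 3,648.0271.
Convexity = Σ t(t+1)·PV / [P·(1+y)²] = 216,765.0183 / (3,648.0271 × 1.171806) = 50.70786.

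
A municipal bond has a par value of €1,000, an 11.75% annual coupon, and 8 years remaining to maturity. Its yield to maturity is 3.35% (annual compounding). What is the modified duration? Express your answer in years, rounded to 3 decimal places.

Periodic yield y = 0.0335. First find Macaulay duration:
  t   CF        PV=CF/(1+0.0335)^t    t·PV
  1       117.50       113.6913       113.6913
  2       117.50       110.0061       220.0123
  3       117.50       106.4404       319.3211
  4       117.50       102.9902       411.9608
  5       117.50        99.6519       498.2594
  6       117.50        96.4217       578.5305
  7       117.50        93.2963       653.0742
  8     1,117.50       858.5462     6,868.3698
  Σ                  1,581.0442     9,663.2195
P = 1,581.0442; Macaulay duration = 9,663.2195 / 1,581.0442 = 6.11192 years.
Modified duration = D_Mac / (1 + y) = 6.11192 / 1.0335 = 5.91381 years.

5.914 years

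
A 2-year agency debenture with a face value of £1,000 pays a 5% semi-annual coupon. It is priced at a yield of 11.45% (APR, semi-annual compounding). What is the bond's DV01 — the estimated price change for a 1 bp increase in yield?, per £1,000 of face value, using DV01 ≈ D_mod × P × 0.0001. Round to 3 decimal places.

£0.161

Periodic yield y = 0.05725.
  t   CF        PV=CF/(1+0.05725)^t    t·PV
  1        25.00        23.6463        23.6463
  2        25.00        22.3658        44.7316
  3        25.00        21.1547        63.4641
  4     1,025.00       820.3763     3,281.5051
  Σ                    887.5430     3,413.3471
P = 887.5430; D_Mac = 3.84584 half-year periods = 1.92292 yrs; D_mod = 1.81879 yrs.
DV01 ≈ 1.81879 × 887.5430 × 0.0001 = 0.161426.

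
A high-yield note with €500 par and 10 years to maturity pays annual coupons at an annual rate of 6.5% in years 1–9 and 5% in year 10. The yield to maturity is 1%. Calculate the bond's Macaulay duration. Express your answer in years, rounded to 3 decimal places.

Periodic yield y = 0.01. Discount each cash flow and weight by its year:
  t   CF        PV=CF/(1+0.01)^t    t·PV
  1        32.50        32.1782        32.1782
  2        32.50        31.8596        63.7192
  3        32.50        31.5442        94.6325
  4        32.50        31.2319       124.9274
  5        32.50        30.9226       154.6132
  6        32.50        30.6165       183.6988
  7        32.50        30.3133       212.1934
  8        32.50        30.0132       240.1056
  9        32.50        29.7160       267.4444
  10      525.00       475.2757     4,752.7565
  Σ                    753.6712     6,126.2693
Price P = Σ PV = 753.6712.
Macaulay duration = Σ(t·PV) / P = 6,126.2693 / 753.6712 = 8.12857 years.

8.129 years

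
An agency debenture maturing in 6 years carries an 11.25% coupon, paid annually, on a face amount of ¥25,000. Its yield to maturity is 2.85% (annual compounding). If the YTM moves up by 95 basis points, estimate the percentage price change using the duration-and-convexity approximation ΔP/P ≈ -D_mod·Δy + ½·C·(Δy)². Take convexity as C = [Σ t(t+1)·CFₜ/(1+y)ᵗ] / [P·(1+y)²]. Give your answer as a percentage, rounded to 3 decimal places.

-4.404%

With y = 0.0285:
  t   CF        PV=CF/(1+0.0285)^t    t·PV        t(t+1)·PV
  1     2,812.50     2,734.5649     2,734.5649       5,469.1298
  2     2,812.50     2,658.7894     5,317.5788      15,952.7364
  3     2,812.50     2,585.1137     7,755.3410      31,021.3640
  4     2,812.50     2,513.4795    10,053.9180      50,269.5899
  5     2,812.50     2,443.8303    12,219.1517      73,314.9100
  6    27,812.50    23,497.0993   140,982.5958     986,878.1704
  Σ                 36,432.8771   179,063.1501   1,162,905.9005
P = 36,432.8771; D_Mac = 4.91488 yrs; D_mod = 4.77869 yrs; C = 30.17467.
Duration effect: -4.77869 × (+0.0095) = -0.045398
Convexity effect: 0.5 × 30.17467 × (0.0095)² = +0.0013616
ΔP/P ≈ -0.045398 + 0.0013616 = -0.044036 = -4.4036%.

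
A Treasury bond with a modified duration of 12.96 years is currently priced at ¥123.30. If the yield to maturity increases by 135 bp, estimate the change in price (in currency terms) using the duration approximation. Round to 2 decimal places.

-¥21.57

Duration approximation: ΔP/P ≈ -D_mod · Δy = -12.96 × (+0.0135) = -0.174960.
ΔP ≈ 123.30 × (-0.174960) = -21.572568.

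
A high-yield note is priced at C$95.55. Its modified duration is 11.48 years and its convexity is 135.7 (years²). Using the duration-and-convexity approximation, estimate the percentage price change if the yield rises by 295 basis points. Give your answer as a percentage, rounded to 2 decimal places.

-27.96%

Duration effect: -D_mod·Δy = -11.48 × (+0.0295) = -0.338660
Convexity effect: ½·C·(Δy)² = 0.5 × 135.7 × (0.0295)² = +0.0590464625
ΔP/P ≈ -0.338660 + 0.0590464625 = -0.2796135375
= -27.96135375%.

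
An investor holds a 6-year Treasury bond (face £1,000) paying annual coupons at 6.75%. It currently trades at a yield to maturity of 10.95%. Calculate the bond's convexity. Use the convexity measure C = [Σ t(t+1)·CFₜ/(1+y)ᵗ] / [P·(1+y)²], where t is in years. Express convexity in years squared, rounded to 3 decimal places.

26.854

With y = 0.1095:
  t   CF        PV=CF/(1+0.1095)^t    t·PV        t(t+1)·PV
  1        67.50        60.8382        60.8382         121.6764
  2        67.50        54.8339       109.6678         329.0034
  3        67.50        49.4222       148.2665         593.0661
  4        67.50        44.5445       178.1782         890.8909
  5        67.50        40.1483       200.7415       1,204.4492
  6     1,067.50       572.2740     3,433.6442      24,035.5096
  Σ                    822.0612     4,131.3365      27,174.5957
P = 822.0612.
Convexity = Σ t(t+1)·PV / [P·(1+y)²] = 27,174.5957 / (822.0612 × 1.230990) = 26.85371.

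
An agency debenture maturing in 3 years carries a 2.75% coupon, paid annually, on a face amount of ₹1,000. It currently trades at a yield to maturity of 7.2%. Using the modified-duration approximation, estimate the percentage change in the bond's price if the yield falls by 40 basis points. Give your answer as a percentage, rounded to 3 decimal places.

Periodic yield y = 0.072. Modified duration first:
  t   CF        PV=CF/(1+0.072)^t    t·PV
  1        27.50        25.6530        25.6530
  2        27.50        23.9300        47.8600
  3     1,027.50       834.0603     2,502.1810
  Σ                    883.6434     2,575.6941
P = 883.6434; D_Mac = 2.91486 yrs; D_mod = 2.91486/(1+0.072) = 2.71908 yrs.
ΔP/P ≈ -D_mod · Δy = -2.71908 × (-0.004) = +0.010876 = +1.0876%.

+1.088%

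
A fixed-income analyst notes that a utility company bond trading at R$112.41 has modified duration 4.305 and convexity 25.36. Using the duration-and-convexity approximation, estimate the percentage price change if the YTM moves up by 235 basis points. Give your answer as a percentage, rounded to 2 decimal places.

Duration effect: -D_mod·Δy = -4.305 × (+0.0235) = -0.1011675
Convexity effect: ½·C·(Δy)² = 0.5 × 25.36 × (0.0235)² = +0.00700253
ΔP/P ≈ -0.1011675 + 0.00700253 = -0.09416497
= -9.416497%.

-9.42%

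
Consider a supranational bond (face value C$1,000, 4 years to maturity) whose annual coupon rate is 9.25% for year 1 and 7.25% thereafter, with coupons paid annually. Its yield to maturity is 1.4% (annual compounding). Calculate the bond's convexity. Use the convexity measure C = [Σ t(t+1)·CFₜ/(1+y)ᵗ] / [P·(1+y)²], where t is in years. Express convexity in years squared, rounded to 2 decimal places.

16.96

With y = 0.014:
  t   CF        PV=CF/(1+0.014)^t    t·PV        t(t+1)·PV
  1        92.50        91.2229        91.2229         182.4458
  2        72.50        70.5118       141.0237         423.0711
  3        72.50        69.5383       208.6149         834.4597
  4     1,072.50     1,014.4847     4,057.9386      20,289.6930
  Σ                  1,245.7577     4,498.8001      21,729.6696
P = 1,245.7577.
Convexity = Σ t(t+1)·PV / [P·(1+y)²] = 21,729.6696 / (1,245.7577 × 1.028196) = 16.96460.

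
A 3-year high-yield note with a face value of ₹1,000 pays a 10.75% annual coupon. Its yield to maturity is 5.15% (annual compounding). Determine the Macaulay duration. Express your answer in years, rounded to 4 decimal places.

2.7381 years

Periodic yield y = 0.0515. Discount each cash flow and weight by its year:
  t   CF        PV=CF/(1+0.0515)^t    t·PV
  1       107.50       102.2349       102.2349
  2       107.50        97.2277       194.4554
  3     1,107.50       952.6117     2,857.8351
  Σ                  1,152.0743     3,154.5253
Price P = Σ PV = 1,152.0743.
Macaulay duration = Σ(t·PV) / P = 3,154.5253 / 1,152.0743 = 2.73813 years.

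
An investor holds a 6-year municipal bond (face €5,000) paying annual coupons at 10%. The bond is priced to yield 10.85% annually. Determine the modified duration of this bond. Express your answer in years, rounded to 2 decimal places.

4.30 years

Periodic yield y = 0.1085. First find Macaulay duration:
  t   CF        PV=CF/(1+0.1085)^t    t·PV
  1       500.00       451.0600       451.0600
  2       500.00       406.9102       813.8205
  3       500.00       367.0819     1,101.2456
  4       500.00       331.1519     1,324.6075
  5       500.00       298.7387     1,493.6936
  6     5,500.00     2,964.4799    17,786.8792
  Σ                  4,819.4225    22,971.3063
P = 4,819.4225; Macaulay duration = 22,971.3063 / 4,819.4225 = 4.76640 years.
Modified duration = D_Mac / (1 + y) = 4.76640 / 1.1085 = 4.29987 years.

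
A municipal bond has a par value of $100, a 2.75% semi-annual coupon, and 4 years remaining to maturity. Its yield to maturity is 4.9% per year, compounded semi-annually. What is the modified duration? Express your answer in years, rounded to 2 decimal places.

Periodic yield y = 0.0245. First find Macaulay duration:
  t   CF        PV=CF/(1+0.0245)^t    t·PV
  1        1.375         1.3421         1.3421
  2        1.375         1.3100         2.6200
  3        1.375         1.2787         3.8361
  4        1.375         1.2481         4.9925
  5        1.375         1.2183         6.0913
  6        1.375         1.1891         7.1348
  7        1.375         1.1607         8.1249
  8      101.375        83.5286       668.2287
  Σ                     92.2756       702.3705
P = 92.2756; Macaulay duration = 702.3705 / 92.2756 = 7.61166 half-year periods = 3.80583 years.
Modified duration = D_Mac / (1 + y) = 3.80583 / 1.0245 = 3.71482 years.

3.71 years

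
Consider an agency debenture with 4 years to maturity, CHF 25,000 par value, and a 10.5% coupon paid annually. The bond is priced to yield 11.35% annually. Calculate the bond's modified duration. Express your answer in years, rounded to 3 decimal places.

Periodic yield y = 0.1135. First find Macaulay duration:
  t   CF        PV=CF/(1+0.1135)^t    t·PV
  1     2,625.00     2,357.4315     2,357.4315
  2     2,625.00     2,117.1365     4,234.2731
  3     2,625.00     1,901.3350     5,704.0050
  4    27,625.00    17,969.7238    71,878.8951
  Σ                 24,345.6268    84,174.6047
P = 24,345.6268; Macaulay duration = 84,174.6047 / 24,345.6268 = 3.45748 years.
Modified duration = D_Mac / (1 + y) = 3.45748 / 1.1135 = 3.10506 years.

3.105 years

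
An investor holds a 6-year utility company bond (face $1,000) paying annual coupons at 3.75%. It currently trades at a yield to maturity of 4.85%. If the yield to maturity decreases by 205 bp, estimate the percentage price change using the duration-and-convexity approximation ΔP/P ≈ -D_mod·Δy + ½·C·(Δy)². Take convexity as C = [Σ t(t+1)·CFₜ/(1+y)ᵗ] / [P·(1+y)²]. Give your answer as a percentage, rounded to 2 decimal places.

With y = 0.0485:
  t   CF        PV=CF/(1+0.0485)^t    t·PV        t(t+1)·PV
  1        37.50        35.7654        35.7654          71.5308
  2        37.50        34.1110        68.2220         204.6660
  3        37.50        32.5331        97.5994         390.3977
  4        37.50        31.0283       124.1131         620.5654
  5        37.50        29.5930       147.9650         887.7902
  6     1,037.50       780.8678     4,685.2066      32,796.4462
  Σ                    943.8986     5,158.8715      34,971.3962
P = 943.8986; D_Mac = 5.46549 yrs; D_mod = 5.21268 yrs; C = 33.70162.
Duration effect: -5.21268 × (-0.0205) = +0.106860
Convexity effect: 0.5 × 33.70162 × (-0.0205)² = +0.0070816
ΔP/P ≈ +0.106860 + 0.0070816 = +0.113941 = +11.3941%.

+11.39%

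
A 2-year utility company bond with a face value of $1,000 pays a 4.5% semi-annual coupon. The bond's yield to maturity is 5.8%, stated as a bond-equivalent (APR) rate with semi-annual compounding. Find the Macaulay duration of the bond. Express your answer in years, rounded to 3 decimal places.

Periodic yield y = 0.029. Discount each cash flow and weight by its period:
  t   CF        PV=CF/(1+0.029)^t    t·PV
  1        22.50        21.8659        21.8659
  2        22.50        21.2496        42.4993
  3        22.50        20.6508        61.9523
  4     1,022.50       912.0147     3,648.0586
  Σ                    975.7810     3,774.3761
Price P = Σ PV = 975.7810.
Macaulay duration = Σ(t·PV) / P = 3,774.3761 / 975.7810 = 3.86806 half-year periods.
In years: 3.86806 / 2 = 1.93403 years.

1.934 years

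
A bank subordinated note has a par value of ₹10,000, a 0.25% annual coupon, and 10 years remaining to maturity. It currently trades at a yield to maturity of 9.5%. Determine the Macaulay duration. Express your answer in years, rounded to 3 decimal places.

Periodic yield y = 0.095. Discount each cash flow and weight by its year:
  t   CF        PV=CF/(1+0.095)^t    t·PV
  1        25.00        22.8311        22.8311
  2        25.00        20.8503        41.7005
  3        25.00        19.0413        57.1240
  4        25.00        17.3894        69.5574
  5        25.00        15.8807        79.4035
  6        25.00        14.5029        87.0175
  7        25.00        13.2447        92.7127
  8        25.00        12.0956        96.7647
  9        25.00        11.0462        99.4158
  10   10,025.00     4,045.2297    40,452.2972
  Σ                  4,192.1118    41,098.8245
Price P = Σ PV = 4,192.1118.
Macaulay duration = Σ(t·PV) / P = 41,098.8245 / 4,192.1118 = 9.80385 years.

9.804 years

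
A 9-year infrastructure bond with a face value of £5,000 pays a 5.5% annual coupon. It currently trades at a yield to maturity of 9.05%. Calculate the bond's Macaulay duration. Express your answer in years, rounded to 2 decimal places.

Periodic yield y = 0.0905. Discount each cash flow and weight by its year:
  t   CF        PV=CF/(1+0.0905)^t    t·PV
  1       275.00       252.1779       252.1779
  2       275.00       231.2498       462.4996
  3       275.00       212.0585       636.1755
  4       275.00       194.4599       777.8395
  5       275.00       178.3218       891.6088
  6       275.00       163.5229       981.1376
  7       275.00       149.9523     1,049.6658
  8       275.00       137.5078     1,100.0624
  9     5,275.00     2,418.7525    21,768.7727
  Σ                  3,938.0033    27,919.9398
Price P = Σ PV = 3,938.0033.
Macaulay duration = Σ(t·PV) / P = 27,919.9398 / 3,938.0033 = 7.08987 years.

7.09 years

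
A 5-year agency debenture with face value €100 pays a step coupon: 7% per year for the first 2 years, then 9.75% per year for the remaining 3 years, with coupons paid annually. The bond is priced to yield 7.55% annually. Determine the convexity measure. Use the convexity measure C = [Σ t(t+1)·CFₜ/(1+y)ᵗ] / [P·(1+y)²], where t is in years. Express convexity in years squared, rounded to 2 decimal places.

21.43

With y = 0.0755:
  t   CF        PV=CF/(1+0.0755)^t    t·PV        t(t+1)·PV
  1         7.00         6.5086         6.5086          13.0172
  2         7.00         6.0517        12.1034          36.3102
  3         9.75         7.8374        23.5123          94.0491
  4         9.75         7.2872        29.1490         145.7448
  5       109.75        76.2698       381.3489       2,288.0932
  Σ                    103.9547       452.6221       2,577.2144
P = 103.9547.
Convexity = Σ t(t+1)·PV / [P·(1+y)²] = 2,577.2144 / (103.9547 × 1.156700) = 21.43312.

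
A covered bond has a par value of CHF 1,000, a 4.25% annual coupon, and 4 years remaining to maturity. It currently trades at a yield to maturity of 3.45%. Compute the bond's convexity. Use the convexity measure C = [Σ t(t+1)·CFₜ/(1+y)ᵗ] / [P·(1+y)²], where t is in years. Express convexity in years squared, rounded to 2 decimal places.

With y = 0.0345:
  t   CF        PV=CF/(1+0.0345)^t    t·PV        t(t+1)·PV
  1        42.50        41.0826        41.0826          82.1653
  2        42.50        39.7126        79.4251         238.2754
  3        42.50        38.3882       115.1645         460.6581
  4     1,042.50       910.2362     3,640.9446      18,204.7232
  Σ                  1,029.4195     3,876.6169      18,985.8219
P = 1,029.4195.
Convexity = Σ t(t+1)·PV / [P·(1+y)²] = 18,985.8219 / (1,029.4195 × 1.070190) = 17.23360.

17.23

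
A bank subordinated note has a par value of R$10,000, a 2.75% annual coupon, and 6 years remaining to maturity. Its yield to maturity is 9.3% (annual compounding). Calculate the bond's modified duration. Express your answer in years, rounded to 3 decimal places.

Periodic yield y = 0.093. First find Macaulay duration:
  t   CF        PV=CF/(1+0.093)^t    t·PV
  1       275.00       251.6011       251.6011
  2       275.00       230.1931       460.3863
  3       275.00       210.6067       631.8201
  4       275.00       192.6868       770.7473
  5       275.00       176.2917       881.4585
  6    10,275.00     6,026.4403    36,158.6418
  Σ                  7,087.8198    39,154.6552
P = 7,087.8198; Macaulay duration = 39,154.6552 / 7,087.8198 = 5.52422 years.
Modified duration = D_Mac / (1 + y) = 5.52422 / 1.093 = 5.05418 years.

5.054 years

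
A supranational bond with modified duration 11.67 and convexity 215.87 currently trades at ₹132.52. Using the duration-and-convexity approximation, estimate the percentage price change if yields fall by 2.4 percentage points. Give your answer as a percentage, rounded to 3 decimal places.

+34.225%

Duration effect: -D_mod·Δy = -11.67 × (-0.024) = +0.280080
Convexity effect: ½·C·(Δy)² = 0.5 × 215.87 × (-0.024)² = +0.06217056
ΔP/P ≈ +0.280080 + 0.06217056 = +0.34225056
= +34.225056%.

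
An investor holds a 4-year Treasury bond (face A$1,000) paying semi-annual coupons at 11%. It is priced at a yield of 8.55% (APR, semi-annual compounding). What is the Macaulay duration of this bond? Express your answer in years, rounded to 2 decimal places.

Periodic yield y = 0.04275. Discount each cash flow and weight by its period:
  t   CF        PV=CF/(1+0.04275)^t    t·PV
  1        55.00        52.7451        52.7451
  2        55.00        50.5827       101.1655
  3        55.00        48.5090       145.5269
  4        55.00        46.5202       186.0809
  5        55.00        44.6130       223.0651
  6        55.00        42.7840       256.7041
  7        55.00        41.0300       287.2099
  8     1,055.00       754.7635     6,038.1077
  Σ                  1,081.5476     7,290.6053
Price P = Σ PV = 1,081.5476.
Macaulay duration = Σ(t·PV) / P = 7,290.6053 / 1,081.5476 = 6.74090 half-year periods.
In years: 6.74090 / 2 = 3.37045 years.

3.37 years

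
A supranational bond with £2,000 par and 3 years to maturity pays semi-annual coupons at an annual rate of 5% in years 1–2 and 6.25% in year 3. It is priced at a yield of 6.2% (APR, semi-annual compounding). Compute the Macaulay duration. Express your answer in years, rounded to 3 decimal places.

2.819 years

Periodic yield y = 0.031. Discount each cash flow and weight by its period:
  t   CF        PV=CF/(1+0.031)^t    t·PV
  1        50.00        48.4966        48.4966
  2        50.00        47.0384        94.0768
  3        50.00        45.6241       136.8722
  4        50.00        44.2522       177.0090
  5        62.50        53.6521       268.2605
  6     2,062.50     1,717.2834    10,303.7002
  Σ                  1,956.3468    11,028.4154
Price P = Σ PV = 1,956.3468.
Macaulay duration = Σ(t·PV) / P = 11,028.4154 / 1,956.3468 = 5.63725 half-year periods.
In years: 5.63725 / 2 = 2.81862 years.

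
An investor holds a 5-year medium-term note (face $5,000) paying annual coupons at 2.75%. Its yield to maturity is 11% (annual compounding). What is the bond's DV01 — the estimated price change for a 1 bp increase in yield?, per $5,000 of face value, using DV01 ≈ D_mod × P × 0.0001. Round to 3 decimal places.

Periodic yield y = 0.11.
  t   CF        PV=CF/(1+0.11)^t    t·PV
  1       137.50       123.8739       123.8739
  2       137.50       111.5981       223.1962
  3       137.50       100.5388       301.6164
  4       137.50        90.5755       362.3020
  5     5,137.50     3,048.8562    15,244.2810
  Σ                  3,475.4425    16,255.2695
P = 3,475.4425; D_Mac = 4.67718 yrs; D_mod = 4.21368 yrs.
DV01 ≈ 4.21368 × 3,475.4425 × 0.0001 = 1.464439.

$1.464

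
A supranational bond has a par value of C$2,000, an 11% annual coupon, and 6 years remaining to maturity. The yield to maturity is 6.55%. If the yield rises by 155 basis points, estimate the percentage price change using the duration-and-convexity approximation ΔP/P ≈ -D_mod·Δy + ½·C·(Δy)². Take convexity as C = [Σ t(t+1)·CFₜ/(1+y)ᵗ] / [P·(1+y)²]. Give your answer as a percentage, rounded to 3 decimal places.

-6.690%

With y = 0.0655:
  t   CF        PV=CF/(1+0.0655)^t    t·PV        t(t+1)·PV
  1       220.00       206.4758       206.4758         412.9517
  2       220.00       193.7830       387.5661       1,162.6983
  3       220.00       181.8705       545.6116       2,182.4463
  4       220.00       170.6903       682.7612       3,413.8062
  5       220.00       160.1974       800.9869       4,805.9214
  6     2,220.00     1,517.1630     9,102.9782      63,720.8471
  Σ                  2,430.1801    11,726.3798      75,698.6709
P = 2,430.1801; D_Mac = 4.82531 yrs; D_mod = 4.52868 yrs; C = 27.43740.
Duration effect: -4.52868 × (+0.0155) = -0.070195
Convexity effect: 0.5 × 27.43740 × (0.0155)² = +0.0032959
ΔP/P ≈ -0.070195 + 0.0032959 = -0.066899 = -6.6899%.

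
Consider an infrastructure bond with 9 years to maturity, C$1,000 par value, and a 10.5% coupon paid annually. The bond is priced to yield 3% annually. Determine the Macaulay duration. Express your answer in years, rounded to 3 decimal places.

6.834 years

Periodic yield y = 0.03. Discount each cash flow and weight by its year:
  t   CF        PV=CF/(1+0.03)^t    t·PV
  1       105.00       101.9417       101.9417
  2       105.00        98.9726       197.9451
  3       105.00        96.0899       288.2696
  4       105.00        93.2911       373.1646
  5       105.00        90.5739       452.8696
  6       105.00        87.9358       527.6151
  7       105.00        85.3746       597.6223
  8       105.00        82.8880       663.1038
  9     1,105.00       846.8905     7,622.0144
  Σ                  1,583.9582    10,824.5462
Price P = Σ PV = 1,583.9582.
Macaulay duration = Σ(t·PV) / P = 10,824.5462 / 1,583.9582 = 6.83386 years.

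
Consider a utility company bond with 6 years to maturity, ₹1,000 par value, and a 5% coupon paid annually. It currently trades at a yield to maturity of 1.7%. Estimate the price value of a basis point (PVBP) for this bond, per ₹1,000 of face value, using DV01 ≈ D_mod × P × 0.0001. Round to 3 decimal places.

₹0.629

Periodic yield y = 0.017.
  t   CF        PV=CF/(1+0.017)^t    t·PV
  1        50.00        49.1642        49.1642
  2        50.00        48.3424        96.6848
  3        50.00        47.5343       142.6029
  4        50.00        46.7397       186.9589
  5        50.00        45.9584       229.7922
  6     1,050.00       948.9943     5,693.9655
  Σ                  1,186.7333     6,399.1685
P = 1,186.7333; D_Mac = 5.39225 yrs; D_mod = 5.30212 yrs.
DV01 ≈ 5.30212 × 1,186.7333 × 0.0001 = 0.629220.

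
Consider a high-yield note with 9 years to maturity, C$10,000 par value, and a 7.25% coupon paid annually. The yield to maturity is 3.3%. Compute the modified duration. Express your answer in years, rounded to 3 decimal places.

6.969 years

Periodic yield y = 0.033. First find Macaulay duration:
  t   CF        PV=CF/(1+0.033)^t    t·PV
  1       725.00       701.8393       701.8393
  2       725.00       679.4185     1,358.8370
  3       725.00       657.7139     1,973.1418
  4       725.00       636.7027     2,546.8110
  5       725.00       616.3628     3,081.8139
  6       725.00       596.6726     3,580.0355
  7       725.00       577.6114     4,043.2798
  8       725.00       559.1591     4,473.2732
  9    10,725.00     8,007.4532    72,067.0785
  Σ                 13,032.9335    93,826.1098
P = 13,032.9335; Macaulay duration = 93,826.1098 / 13,032.9335 = 7.19916 years.
Modified duration = D_Mac / (1 + y) = 7.19916 / 1.033 = 6.96917 years.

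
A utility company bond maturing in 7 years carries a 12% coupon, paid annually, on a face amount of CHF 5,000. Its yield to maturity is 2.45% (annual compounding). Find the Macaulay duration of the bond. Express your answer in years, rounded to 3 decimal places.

5.529 years

Periodic yield y = 0.0245. Discount each cash flow and weight by its year:
  t   CF        PV=CF/(1+0.0245)^t    t·PV
  1       600.00       585.6515       585.6515
  2       600.00       571.6462     1,143.2924
  3       600.00       557.9758     1,673.9274
  4       600.00       544.6323     2,178.5292
  5       600.00       531.6079     2,658.0396
  6       600.00       518.8950     3,113.3699
  7     5,600.00     4,727.2034    33,090.4237
  Σ                  8,037.6121    44,443.2337
Price P = Σ PV = 8,037.6121.
Macaulay duration = Σ(t·PV) / P = 44,443.2337 / 8,037.6121 = 5.52941 years.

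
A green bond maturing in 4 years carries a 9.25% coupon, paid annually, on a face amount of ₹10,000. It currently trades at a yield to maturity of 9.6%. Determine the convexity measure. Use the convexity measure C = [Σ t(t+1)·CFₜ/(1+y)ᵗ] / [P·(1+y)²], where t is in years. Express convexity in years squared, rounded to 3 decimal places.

With y = 0.096:
  t   CF        PV=CF/(1+0.096)^t    t·PV        t(t+1)·PV
  1       925.00       843.9781       843.9781       1,687.9562
  2       925.00       770.0530     1,540.1060       4,620.3181
  3       925.00       702.6031     2,107.8093       8,431.2374
  4    10,925.00     7,571.4530    30,285.8119     151,429.0594
  Σ                  9,888.0872    34,777.7053     166,168.5710
P = 9,888.0872.
Convexity = Σ t(t+1)·PV / [P·(1+y)²] = 166,168.5710 / (9,888.0872 × 1.201216) = 13.98993.

13.990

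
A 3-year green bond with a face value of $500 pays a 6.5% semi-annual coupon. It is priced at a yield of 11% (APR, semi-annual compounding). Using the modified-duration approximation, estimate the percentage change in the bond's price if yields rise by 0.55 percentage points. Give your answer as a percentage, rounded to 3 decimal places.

-1.437%

Periodic yield y = 0.055. Modified duration first:
  t   CF        PV=CF/(1+0.055)^t    t·PV
  1        16.25        15.4028        15.4028
  2        16.25        14.5999        29.1997
  3        16.25        13.8387        41.5162
  4        16.25        13.1173        52.4691
  5        16.25        12.4334        62.1672
  6       516.25       374.4082     2,246.4490
  Σ                    443.8003     2,447.2039
P = 443.8003; D_Mac = 5.51420 half-year periods = 2.75710 yrs; D_mod = 2.75710/(1+0.055) = 2.61337 yrs.
ΔP/P ≈ -D_mod · Δy = -2.61337 × (+0.0055) = -0.014374 = -1.4374%.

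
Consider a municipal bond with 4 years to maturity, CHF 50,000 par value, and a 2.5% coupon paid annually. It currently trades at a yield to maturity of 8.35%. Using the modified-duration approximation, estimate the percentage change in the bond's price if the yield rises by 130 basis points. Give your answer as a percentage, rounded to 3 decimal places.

Periodic yield y = 0.0835. Modified duration first:
  t   CF        PV=CF/(1+0.0835)^t    t·PV
  1     1,250.00     1,153.6687     1,153.6687
  2     1,250.00     1,064.7611     2,129.5222
  3     1,250.00       982.7052     2,948.1157
  4    51,250.00    37,185.8923   148,743.5692
  Σ                 40,387.0273   154,974.8758
P = 40,387.0273; D_Mac = 3.83724 yrs; D_mod = 3.83724/(1+0.0835) = 3.54153 yrs.
ΔP/P ≈ -D_mod · Δy = -3.54153 × (+0.013) = -0.046040 = -4.6040%.

-4.604%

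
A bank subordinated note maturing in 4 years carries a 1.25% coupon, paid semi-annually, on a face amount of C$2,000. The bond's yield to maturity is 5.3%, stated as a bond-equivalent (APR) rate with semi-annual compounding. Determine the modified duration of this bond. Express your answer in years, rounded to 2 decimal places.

Periodic yield y = 0.0265. First find Macaulay duration:
  t   CF        PV=CF/(1+0.0265)^t    t·PV
  1        12.50        12.1773        12.1773
  2        12.50        11.8629        23.7259
  3        12.50        11.5567        34.6700
  4        12.50        11.2583        45.0333
  5        12.50        10.9677        54.8385
  6        12.50        10.6846        64.1073
  7        12.50        10.4087        72.8610
  8     2,012.50     1,632.5416    13,060.3329
  Σ                  1,711.4578    13,367.7462
P = 1,711.4578; Macaulay duration = 13,367.7462 / 1,711.4578 = 7.81074 half-year periods = 3.90537 years.
Modified duration = D_Mac / (1 + y) = 3.90537 / 1.0265 = 3.80455 years.

3.80 years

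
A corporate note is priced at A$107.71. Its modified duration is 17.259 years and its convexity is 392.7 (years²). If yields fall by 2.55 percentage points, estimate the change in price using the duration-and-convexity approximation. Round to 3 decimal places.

Duration effect: -D_mod·Δy = -17.259 × (-0.0255) = +0.4401045
Convexity effect: ½·C·(Δy)² = 0.5 × 392.7 × (-0.0255)² = +0.1276765875
ΔP/P ≈ +0.4401045 + 0.1276765875 = +0.5677810875
ΔP ≈ 107.71 × (+0.5677810875) = +61.155700934625.

+A$61.156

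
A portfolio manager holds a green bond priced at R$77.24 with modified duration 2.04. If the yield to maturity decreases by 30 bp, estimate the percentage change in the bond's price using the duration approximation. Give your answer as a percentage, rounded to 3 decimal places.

+0.612%

Duration approximation: ΔP/P ≈ -D_mod · Δy = -2.04 × (-0.003) = +0.006120.
As a percentage: +0.6120%.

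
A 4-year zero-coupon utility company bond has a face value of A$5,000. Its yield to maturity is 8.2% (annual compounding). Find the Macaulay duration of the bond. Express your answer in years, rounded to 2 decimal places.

4.00 years

A zero-coupon bond has a single cash flow at maturity, so its Macaulay duration equals its maturity: 4 years.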